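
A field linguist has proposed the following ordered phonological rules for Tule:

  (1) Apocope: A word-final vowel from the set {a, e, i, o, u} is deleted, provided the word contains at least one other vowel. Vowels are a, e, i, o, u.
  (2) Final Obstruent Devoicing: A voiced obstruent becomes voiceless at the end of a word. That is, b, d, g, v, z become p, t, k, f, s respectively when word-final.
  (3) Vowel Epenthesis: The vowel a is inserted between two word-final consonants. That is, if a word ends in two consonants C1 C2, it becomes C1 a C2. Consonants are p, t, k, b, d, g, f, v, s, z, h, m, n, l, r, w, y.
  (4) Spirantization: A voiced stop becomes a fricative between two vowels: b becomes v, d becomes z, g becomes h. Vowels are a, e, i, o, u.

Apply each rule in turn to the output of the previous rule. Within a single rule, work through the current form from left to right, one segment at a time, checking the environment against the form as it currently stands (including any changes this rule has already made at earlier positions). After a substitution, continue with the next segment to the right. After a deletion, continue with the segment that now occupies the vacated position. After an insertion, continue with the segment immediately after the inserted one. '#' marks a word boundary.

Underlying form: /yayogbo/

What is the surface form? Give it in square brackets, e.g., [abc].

(1) Apocope: [yayogbo] → [yayogb]
(2) Final Obstruent Devoicing: [yayogb] → [yayogp]
(3) Vowel Epenthesis: [yayogp] → [yayogap]
(4) Spirantization: [yayogap] → [yayohap]

[yayohap]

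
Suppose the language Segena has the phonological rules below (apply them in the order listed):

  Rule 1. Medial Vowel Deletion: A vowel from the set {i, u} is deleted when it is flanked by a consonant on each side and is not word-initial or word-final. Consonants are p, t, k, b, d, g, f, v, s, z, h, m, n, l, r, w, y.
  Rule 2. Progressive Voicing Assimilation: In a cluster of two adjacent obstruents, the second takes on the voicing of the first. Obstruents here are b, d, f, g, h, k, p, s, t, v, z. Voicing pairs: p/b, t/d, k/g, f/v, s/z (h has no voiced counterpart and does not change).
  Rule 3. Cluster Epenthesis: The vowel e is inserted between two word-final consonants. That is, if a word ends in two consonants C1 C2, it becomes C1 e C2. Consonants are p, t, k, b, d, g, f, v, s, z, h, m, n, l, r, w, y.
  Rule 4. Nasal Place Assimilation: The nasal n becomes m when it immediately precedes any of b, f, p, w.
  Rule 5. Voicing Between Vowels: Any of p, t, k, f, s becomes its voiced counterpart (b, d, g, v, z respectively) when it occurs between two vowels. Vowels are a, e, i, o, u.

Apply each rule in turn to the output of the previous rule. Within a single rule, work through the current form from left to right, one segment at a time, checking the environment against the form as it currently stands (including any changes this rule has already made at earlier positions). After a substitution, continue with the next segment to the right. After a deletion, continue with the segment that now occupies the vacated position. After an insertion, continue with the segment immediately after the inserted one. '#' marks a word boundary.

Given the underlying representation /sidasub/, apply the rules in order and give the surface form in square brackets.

[stazep]

Rule 1 Medial Vowel Deletion: [sidasub] → [sdasb]
Rule 2 Progressive Voicing Assimilation: [sdasb] → [stasp]
Rule 3 Cluster Epenthesis: [stasp] → [stasep]
Rule 4 Nasal Place Assimilation: no change — [stasep]
Rule 5 Voicing Between Vowels: [stasep] → [stazep]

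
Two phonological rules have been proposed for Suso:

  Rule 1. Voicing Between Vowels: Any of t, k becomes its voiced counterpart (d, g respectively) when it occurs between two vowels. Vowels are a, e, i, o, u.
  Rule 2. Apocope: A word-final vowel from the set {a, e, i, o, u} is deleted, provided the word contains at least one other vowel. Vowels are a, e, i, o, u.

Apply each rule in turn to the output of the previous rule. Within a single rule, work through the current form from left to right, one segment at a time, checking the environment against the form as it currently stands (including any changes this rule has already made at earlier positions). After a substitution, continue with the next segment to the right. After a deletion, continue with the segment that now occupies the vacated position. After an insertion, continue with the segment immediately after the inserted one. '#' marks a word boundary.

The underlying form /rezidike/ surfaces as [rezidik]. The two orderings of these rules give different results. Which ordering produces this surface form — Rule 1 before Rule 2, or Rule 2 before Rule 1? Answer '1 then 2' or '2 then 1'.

2 then 1

Order 1 then 2:
  1 Voicing Between Vowels: [rezidike] → [rezidige]
  2 Apocope: [rezidige] → [rezidig]
  result: [rezidig]
Order 2 then 1:
  2 Apocope: [rezidike] → [rezidik]
  1 Voicing Between Vowels: no change — [rezidik]
  result: [rezidik]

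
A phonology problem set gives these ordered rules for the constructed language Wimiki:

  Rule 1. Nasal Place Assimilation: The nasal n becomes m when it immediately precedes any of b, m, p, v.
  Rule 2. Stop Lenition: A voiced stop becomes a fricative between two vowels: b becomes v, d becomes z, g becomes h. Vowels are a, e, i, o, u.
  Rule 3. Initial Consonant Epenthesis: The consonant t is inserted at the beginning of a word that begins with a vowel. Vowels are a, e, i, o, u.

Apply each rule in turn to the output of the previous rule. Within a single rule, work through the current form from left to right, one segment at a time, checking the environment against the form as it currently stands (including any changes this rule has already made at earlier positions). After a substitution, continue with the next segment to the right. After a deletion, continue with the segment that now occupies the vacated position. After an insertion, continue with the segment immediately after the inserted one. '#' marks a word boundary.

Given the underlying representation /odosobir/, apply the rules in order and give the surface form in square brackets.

Rule 1 Nasal Place Assimilation: no change — [odosobir]
Rule 2 Stop Lenition: [odosobir] → [ozosovir]
Rule 3 Initial Consonant Epenthesis: [ozosovir] → [tozosovir]

[tozosovir]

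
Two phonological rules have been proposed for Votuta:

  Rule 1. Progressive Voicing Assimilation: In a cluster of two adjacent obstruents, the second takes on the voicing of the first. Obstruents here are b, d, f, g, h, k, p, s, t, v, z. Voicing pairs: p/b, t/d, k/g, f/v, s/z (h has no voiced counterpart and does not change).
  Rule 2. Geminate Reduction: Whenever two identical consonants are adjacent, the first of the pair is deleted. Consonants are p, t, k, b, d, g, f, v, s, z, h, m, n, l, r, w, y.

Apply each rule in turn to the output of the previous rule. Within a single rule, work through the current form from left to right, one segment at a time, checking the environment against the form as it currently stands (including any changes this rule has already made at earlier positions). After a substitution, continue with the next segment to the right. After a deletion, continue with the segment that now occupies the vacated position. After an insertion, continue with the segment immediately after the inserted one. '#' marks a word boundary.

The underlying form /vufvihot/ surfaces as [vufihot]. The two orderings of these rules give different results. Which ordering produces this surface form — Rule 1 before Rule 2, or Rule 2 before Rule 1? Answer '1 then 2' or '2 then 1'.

1 then 2

Order 1 then 2:
  1 Progressive Voicing Assimilation: [vufvihot] → [vuffihot]
  2 Geminate Reduction: [vuffihot] → [vufihot]
  result: [vufihot]
Order 2 then 1:
  2 Geminate Reduction: no change — [vufvihot]
  1 Progressive Voicing Assimilation: [vufvihot] → [vuffihot]
  result: [vuffihot]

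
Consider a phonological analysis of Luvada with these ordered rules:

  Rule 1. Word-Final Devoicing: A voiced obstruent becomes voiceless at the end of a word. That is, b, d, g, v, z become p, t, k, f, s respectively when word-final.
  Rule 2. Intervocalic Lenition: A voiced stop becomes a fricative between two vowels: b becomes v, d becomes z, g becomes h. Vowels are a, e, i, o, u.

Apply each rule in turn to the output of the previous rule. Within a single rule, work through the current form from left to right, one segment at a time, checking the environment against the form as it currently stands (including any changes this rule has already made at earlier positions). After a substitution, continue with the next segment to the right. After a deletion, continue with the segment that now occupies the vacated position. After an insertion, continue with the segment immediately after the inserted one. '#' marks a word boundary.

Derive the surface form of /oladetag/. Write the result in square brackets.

[olazetak]

Rule 1 Word-Final Devoicing: [oladetag] → [oladetak]
Rule 2 Intervocalic Lenition: [oladetak] → [olazetak]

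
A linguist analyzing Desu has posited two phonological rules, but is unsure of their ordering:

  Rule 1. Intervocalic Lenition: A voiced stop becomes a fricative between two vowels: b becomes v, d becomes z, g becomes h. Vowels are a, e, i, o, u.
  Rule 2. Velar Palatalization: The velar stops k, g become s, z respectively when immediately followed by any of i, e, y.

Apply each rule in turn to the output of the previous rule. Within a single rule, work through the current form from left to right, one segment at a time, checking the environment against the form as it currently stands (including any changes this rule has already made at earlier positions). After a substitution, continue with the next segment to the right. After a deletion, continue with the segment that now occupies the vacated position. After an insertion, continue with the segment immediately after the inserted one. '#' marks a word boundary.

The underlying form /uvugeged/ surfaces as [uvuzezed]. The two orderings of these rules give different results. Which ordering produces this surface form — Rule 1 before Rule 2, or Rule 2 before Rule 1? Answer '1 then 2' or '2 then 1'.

2 then 1

Order 1 then 2:
  1 Intervocalic Lenition: [uvugeged] → [uvuhehed]
  2 Velar Palatalization: no change — [uvuhehed]
  result: [uvuhehed]
Order 2 then 1:
  2 Velar Palatalization: [uvugeged] → [uvuzezed]
  1 Intervocalic Lenition: no change — [uvuzezed]
  result: [uvuzezed]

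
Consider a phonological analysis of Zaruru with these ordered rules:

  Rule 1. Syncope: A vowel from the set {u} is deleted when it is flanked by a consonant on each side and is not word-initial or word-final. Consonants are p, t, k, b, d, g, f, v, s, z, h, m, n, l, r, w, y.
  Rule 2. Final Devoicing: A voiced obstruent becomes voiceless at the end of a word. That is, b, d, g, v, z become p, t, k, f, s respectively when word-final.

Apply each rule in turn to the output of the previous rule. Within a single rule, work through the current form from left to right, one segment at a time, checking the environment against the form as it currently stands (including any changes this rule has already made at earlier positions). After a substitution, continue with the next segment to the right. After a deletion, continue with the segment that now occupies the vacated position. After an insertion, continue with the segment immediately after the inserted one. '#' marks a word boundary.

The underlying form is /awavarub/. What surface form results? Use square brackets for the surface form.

Rule 1 Syncope: [awavarub] → [awavarb]
Rule 2 Final Devoicing: [awavarb] → [awavarp]

[awavarp]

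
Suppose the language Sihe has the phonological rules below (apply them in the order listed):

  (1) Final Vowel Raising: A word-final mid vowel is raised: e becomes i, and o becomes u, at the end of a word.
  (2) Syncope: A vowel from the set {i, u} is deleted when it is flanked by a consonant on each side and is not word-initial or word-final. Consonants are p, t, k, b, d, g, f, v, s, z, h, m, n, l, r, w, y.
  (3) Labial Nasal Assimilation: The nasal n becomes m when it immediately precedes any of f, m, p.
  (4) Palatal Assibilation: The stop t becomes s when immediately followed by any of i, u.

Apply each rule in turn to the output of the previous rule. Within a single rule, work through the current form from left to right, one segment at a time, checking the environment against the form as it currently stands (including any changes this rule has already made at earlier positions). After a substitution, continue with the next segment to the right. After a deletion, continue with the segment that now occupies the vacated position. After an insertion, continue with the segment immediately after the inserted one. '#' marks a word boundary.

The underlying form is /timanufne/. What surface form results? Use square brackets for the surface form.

[tmamfni]

(1) Final Vowel Raising: [timanufne] → [timanufni]
(2) Syncope: [timanufni] → [tmanfni]
(3) Labial Nasal Assimilation: [tmanfni] → [tmamfni]
(4) Palatal Assibilation: no change — [tmamfni]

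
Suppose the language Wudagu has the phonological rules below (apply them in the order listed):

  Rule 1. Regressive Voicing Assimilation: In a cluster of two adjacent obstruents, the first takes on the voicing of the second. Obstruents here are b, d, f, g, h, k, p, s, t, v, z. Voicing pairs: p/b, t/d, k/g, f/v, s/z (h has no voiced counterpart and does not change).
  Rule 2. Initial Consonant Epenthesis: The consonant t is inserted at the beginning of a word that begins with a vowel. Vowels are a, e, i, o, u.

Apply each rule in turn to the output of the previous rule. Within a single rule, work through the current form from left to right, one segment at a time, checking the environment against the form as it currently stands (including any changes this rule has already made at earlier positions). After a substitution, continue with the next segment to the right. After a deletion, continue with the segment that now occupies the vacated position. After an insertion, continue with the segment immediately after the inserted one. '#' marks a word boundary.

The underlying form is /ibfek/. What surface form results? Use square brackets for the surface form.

[tipfek]

Rule 1 Regressive Voicing Assimilation: [ibfek] → [ipfek]
Rule 2 Initial Consonant Epenthesis: [ipfek] → [tipfek]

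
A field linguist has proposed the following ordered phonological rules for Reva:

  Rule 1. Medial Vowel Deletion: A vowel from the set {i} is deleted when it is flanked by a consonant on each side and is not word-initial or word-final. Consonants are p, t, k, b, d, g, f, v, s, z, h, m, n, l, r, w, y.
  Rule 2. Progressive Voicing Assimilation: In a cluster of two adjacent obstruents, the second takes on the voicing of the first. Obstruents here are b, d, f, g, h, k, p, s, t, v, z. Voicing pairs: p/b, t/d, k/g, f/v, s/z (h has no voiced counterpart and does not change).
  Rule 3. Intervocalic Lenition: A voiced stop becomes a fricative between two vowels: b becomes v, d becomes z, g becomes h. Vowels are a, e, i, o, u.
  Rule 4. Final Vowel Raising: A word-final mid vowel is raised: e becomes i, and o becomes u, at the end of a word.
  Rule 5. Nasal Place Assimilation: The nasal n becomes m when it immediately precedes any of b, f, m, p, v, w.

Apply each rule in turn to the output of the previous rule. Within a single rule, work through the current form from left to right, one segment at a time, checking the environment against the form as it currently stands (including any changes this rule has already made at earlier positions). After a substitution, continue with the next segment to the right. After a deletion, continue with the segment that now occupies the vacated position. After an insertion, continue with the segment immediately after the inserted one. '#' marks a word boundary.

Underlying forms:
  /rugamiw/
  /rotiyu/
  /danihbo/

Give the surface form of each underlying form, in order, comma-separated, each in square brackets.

/rugamiw/:
  Rule 1 Medial Vowel Deletion: [rugamiw] → [rugamw]
  Rule 2 Progressive Voicing Assimilation: no change — [rugamw]
  Rule 3 Intervocalic Lenition: [rugamw] → [ruhamw]
  Rule 4 Final Vowel Raising: no change — [ruhamw]
  Rule 5 Nasal Place Assimilation: no change — [ruhamw]
/rotiyu/:
  Rule 1 Medial Vowel Deletion: [rotiyu] → [rotyu]
  Rule 2 Progressive Voicing Assimilation: no change — [rotyu]
  Rule 3 Intervocalic Lenition: no change — [rotyu]
  Rule 4 Final Vowel Raising: no change — [rotyu]
  Rule 5 Nasal Place Assimilation: no change — [rotyu]
/danihbo/:
  Rule 1 Medial Vowel Deletion: [danihbo] → [danhbo]
  Rule 2 Progressive Voicing Assimilation: [danhbo] → [danhpo]
  Rule 3 Intervocalic Lenition: no change — [danhpo]
  Rule 4 Final Vowel Raising: [danhpo] → [danhpu]
  Rule 5 Nasal Place Assimilation: no change — [danhpu]

[ruhamw], [rotyu], [danhpu]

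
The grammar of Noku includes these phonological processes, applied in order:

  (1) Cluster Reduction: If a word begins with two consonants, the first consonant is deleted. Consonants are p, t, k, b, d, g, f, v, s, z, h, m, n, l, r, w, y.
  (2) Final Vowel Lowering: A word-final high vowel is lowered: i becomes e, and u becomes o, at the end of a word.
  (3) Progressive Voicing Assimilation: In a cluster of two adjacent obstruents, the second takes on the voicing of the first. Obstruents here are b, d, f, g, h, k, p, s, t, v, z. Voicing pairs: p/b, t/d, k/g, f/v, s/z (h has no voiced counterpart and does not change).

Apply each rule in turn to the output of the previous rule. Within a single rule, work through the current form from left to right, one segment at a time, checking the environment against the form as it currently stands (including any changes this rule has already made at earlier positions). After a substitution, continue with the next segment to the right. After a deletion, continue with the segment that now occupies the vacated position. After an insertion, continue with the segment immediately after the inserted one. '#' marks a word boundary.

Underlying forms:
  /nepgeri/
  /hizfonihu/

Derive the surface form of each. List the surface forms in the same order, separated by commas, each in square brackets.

[nepkere], [hizvoniho]

/nepgeri/:
  (1) Cluster Reduction: no change — [nepgeri]
  (2) Final Vowel Lowering: [nepgeri] → [nepgere]
  (3) Progressive Voicing Assimilation: [nepgere] → [nepkere]
/hizfonihu/:
  (1) Cluster Reduction: no change — [hizfonihu]
  (2) Final Vowel Lowering: [hizfonihu] → [hizfoniho]
  (3) Progressive Voicing Assimilation: [hizfoniho] → [hizvoniho]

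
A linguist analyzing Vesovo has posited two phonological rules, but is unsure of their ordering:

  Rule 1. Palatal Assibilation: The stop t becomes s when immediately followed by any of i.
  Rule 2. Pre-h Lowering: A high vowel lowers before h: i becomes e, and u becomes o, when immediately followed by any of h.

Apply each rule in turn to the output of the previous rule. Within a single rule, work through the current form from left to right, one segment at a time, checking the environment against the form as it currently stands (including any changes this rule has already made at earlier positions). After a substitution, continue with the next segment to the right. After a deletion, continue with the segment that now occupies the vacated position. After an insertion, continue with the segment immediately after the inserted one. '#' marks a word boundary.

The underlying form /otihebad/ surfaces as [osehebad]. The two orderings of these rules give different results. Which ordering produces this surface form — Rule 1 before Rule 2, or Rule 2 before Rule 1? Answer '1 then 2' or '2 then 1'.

Order 1 then 2:
  1 Palatal Assibilation: [otihebad] → [osihebad]
  2 Pre-h Lowering: [osihebad] → [osehebad]
  result: [osehebad]
Order 2 then 1:
  2 Pre-h Lowering: [otihebad] → [otehebad]
  1 Palatal Assibilation: no change — [otehebad]
  result: [otehebad]

1 then 2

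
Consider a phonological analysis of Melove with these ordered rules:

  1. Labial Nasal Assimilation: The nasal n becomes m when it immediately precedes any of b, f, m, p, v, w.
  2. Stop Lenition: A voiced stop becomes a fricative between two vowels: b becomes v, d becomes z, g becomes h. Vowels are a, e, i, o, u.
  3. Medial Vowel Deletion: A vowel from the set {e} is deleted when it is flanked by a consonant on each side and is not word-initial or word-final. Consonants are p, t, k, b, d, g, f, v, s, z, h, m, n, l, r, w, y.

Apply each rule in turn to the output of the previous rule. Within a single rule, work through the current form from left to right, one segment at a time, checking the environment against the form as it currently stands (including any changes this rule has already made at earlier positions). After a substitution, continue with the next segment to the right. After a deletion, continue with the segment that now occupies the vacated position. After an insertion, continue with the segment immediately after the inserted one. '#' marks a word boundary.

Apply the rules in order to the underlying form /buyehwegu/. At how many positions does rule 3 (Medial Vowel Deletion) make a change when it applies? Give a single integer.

2

1 Labial Nasal Assimilation: no change — [buyehwegu]
2 Stop Lenition: [buyehwegu] → [buyehwehu]
3 Medial Vowel Deletion: [buyehwehu] → [buyhwhu]
Rule 3 changed 2 position(s).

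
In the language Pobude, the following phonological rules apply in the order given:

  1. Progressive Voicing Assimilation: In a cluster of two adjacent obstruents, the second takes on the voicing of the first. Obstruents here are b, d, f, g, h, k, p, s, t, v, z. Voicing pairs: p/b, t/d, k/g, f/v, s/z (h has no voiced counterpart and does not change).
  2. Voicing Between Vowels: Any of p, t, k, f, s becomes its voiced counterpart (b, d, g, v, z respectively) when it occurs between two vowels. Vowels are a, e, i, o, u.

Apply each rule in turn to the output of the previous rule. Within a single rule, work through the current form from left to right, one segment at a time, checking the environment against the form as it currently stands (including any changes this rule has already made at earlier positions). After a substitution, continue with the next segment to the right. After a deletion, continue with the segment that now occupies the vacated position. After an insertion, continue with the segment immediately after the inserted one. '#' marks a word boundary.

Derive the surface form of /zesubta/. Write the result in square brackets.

[zezubda]

1 Progressive Voicing Assimilation: [zesubta] → [zesubda]
2 Voicing Between Vowels: [zesubda] → [zezubda]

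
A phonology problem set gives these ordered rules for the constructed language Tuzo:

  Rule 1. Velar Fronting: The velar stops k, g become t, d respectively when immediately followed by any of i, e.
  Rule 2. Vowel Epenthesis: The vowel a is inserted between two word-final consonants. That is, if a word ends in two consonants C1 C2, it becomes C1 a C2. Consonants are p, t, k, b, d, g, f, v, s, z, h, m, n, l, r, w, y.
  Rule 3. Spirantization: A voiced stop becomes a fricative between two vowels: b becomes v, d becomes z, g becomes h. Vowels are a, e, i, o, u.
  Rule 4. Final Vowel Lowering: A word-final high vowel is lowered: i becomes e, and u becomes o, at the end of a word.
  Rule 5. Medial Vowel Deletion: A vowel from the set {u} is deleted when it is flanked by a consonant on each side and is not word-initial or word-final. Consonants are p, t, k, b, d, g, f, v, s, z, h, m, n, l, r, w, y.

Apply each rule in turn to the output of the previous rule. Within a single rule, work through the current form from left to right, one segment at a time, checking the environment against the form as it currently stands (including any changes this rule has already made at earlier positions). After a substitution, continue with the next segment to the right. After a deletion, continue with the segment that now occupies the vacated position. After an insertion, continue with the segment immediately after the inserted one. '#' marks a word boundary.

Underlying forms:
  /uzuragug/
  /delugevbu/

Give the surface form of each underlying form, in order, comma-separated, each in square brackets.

/uzuragug/:
  Rule 1 Velar Fronting: no change — [uzuragug]
  Rule 2 Vowel Epenthesis: no change — [uzuragug]
  Rule 3 Spirantization: [uzuragug] → [uzurahug]
  Rule 4 Final Vowel Lowering: no change — [uzurahug]
  Rule 5 Medial Vowel Deletion: [uzurahug] → [uzrahg]
/delugevbu/:
  Rule 1 Velar Fronting: [delugevbu] → [deludevbu]
  Rule 2 Vowel Epenthesis: no change — [deludevbu]
  Rule 3 Spirantization: [deludevbu] → [deluzevbu]
  Rule 4 Final Vowel Lowering: [deluzevbu] → [deluzevbo]
  Rule 5 Medial Vowel Deletion: [deluzevbo] → [delzevbo]

[uzrahg], [delzevbo]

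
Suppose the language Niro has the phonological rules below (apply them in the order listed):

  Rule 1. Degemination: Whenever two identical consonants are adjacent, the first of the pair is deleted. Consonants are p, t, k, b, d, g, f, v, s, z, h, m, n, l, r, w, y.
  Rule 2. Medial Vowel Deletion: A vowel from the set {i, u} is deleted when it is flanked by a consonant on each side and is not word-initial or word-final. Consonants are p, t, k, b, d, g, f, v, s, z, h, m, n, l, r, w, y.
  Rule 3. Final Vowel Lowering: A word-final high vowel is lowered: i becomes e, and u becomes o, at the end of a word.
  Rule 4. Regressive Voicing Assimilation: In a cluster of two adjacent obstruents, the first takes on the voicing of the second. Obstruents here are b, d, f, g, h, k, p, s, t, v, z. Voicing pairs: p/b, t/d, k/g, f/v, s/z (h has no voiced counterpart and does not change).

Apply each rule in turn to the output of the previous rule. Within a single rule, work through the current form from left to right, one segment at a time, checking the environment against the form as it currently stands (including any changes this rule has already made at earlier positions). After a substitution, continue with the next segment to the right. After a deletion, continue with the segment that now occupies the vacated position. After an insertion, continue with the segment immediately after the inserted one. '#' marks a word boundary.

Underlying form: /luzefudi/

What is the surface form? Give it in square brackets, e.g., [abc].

Rule 1 Degemination: no change — [luzefudi]
Rule 2 Medial Vowel Deletion: [luzefudi] → [lzefdi]
Rule 3 Final Vowel Lowering: [lzefdi] → [lzefde]
Rule 4 Regressive Voicing Assimilation: [lzefde] → [lzevde]

[lzevde]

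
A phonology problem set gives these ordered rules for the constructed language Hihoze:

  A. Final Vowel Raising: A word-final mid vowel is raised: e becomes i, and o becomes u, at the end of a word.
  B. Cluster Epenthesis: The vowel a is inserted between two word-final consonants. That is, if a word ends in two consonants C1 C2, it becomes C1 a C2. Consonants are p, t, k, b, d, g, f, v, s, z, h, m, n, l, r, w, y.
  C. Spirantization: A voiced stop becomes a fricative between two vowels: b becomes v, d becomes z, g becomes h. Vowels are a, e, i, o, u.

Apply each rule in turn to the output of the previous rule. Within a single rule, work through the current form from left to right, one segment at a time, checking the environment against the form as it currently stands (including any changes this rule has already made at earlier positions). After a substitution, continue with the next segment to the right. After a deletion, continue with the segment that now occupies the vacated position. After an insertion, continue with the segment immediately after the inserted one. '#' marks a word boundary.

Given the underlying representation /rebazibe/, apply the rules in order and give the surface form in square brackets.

A Final Vowel Raising: [rebazibe] → [rebazibi]
B Cluster Epenthesis: no change — [rebazibi]
C Spirantization: [rebazibi] → [revazivi]

[revazivi]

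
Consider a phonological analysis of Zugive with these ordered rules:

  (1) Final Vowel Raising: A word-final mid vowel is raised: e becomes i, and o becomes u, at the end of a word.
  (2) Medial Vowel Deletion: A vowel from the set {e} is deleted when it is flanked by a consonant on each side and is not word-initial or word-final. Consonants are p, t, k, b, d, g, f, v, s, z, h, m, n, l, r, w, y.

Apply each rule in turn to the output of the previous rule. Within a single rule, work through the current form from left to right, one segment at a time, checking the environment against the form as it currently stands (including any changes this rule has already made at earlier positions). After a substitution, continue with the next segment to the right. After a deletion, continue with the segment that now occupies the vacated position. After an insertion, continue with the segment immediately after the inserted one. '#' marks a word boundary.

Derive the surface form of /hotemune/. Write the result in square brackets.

(1) Final Vowel Raising: [hotemune] → [hotemuni]
(2) Medial Vowel Deletion: [hotemuni] → [hotmuni]

[hotmuni]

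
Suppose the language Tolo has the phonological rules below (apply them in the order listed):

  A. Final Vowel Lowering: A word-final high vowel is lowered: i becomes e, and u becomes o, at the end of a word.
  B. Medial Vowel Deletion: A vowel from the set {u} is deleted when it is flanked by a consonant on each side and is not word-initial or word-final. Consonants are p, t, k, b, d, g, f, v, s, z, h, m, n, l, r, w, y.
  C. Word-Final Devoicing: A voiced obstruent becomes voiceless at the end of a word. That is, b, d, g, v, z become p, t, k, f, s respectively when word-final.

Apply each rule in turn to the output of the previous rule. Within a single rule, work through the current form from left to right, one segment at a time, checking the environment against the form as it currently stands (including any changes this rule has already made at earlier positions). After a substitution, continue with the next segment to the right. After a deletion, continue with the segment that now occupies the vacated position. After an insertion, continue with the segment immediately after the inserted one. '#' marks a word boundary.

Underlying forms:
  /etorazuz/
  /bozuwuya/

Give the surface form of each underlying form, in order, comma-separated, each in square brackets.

[etorazs], [bozwya]

/etorazuz/:
  A Final Vowel Lowering: no change — [etorazuz]
  B Medial Vowel Deletion: [etorazuz] → [etorazz]
  C Word-Final Devoicing: [etorazz] → [etorazs]
/bozuwuya/:
  A Final Vowel Lowering: no change — [bozuwuya]
  B Medial Vowel Deletion: [bozuwuya] → [bozwya]
  C Word-Final Devoicing: no change — [bozwya]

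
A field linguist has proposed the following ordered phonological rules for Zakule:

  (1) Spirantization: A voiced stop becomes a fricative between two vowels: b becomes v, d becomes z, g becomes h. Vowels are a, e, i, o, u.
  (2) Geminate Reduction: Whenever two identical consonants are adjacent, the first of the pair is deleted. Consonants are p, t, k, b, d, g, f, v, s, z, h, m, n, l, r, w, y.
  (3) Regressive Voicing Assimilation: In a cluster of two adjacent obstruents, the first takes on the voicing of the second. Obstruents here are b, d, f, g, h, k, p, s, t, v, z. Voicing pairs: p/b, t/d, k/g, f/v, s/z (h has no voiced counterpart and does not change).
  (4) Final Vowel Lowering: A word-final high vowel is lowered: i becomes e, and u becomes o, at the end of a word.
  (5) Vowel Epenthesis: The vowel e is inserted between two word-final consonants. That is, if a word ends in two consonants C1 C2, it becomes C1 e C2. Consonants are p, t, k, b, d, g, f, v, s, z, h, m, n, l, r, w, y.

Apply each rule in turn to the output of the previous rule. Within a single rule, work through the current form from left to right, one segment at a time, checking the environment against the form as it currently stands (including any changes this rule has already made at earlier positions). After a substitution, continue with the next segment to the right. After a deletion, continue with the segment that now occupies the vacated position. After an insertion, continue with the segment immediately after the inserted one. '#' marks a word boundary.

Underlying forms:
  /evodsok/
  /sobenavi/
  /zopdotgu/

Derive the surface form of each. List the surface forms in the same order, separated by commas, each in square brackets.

/evodsok/:
  (1) Spirantization: no change — [evodsok]
  (2) Geminate Reduction: no change — [evodsok]
  (3) Regressive Voicing Assimilation: [evodsok] → [evotsok]
  (4) Final Vowel Lowering: no change — [evotsok]
  (5) Vowel Epenthesis: no change — [evotsok]
/sobenavi/:
  (1) Spirantization: [sobenavi] → [sovenavi]
  (2) Geminate Reduction: no change — [sovenavi]
  (3) Regressive Voicing Assimilation: no change — [sovenavi]
  (4) Final Vowel Lowering: [sovenavi] → [sovenave]
  (5) Vowel Epenthesis: no change — [sovenave]
/zopdotgu/:
  (1) Spirantization: no change — [zopdotgu]
  (2) Geminate Reduction: no change — [zopdotgu]
  (3) Regressive Voicing Assimilation: [zopdotgu] → [zobdodgu]
  (4) Final Vowel Lowering: [zobdodgu] → [zobdodgo]
  (5) Vowel Epenthesis: no change — [zobdodgo]

[evotsok], [sovenave], [zobdodgo]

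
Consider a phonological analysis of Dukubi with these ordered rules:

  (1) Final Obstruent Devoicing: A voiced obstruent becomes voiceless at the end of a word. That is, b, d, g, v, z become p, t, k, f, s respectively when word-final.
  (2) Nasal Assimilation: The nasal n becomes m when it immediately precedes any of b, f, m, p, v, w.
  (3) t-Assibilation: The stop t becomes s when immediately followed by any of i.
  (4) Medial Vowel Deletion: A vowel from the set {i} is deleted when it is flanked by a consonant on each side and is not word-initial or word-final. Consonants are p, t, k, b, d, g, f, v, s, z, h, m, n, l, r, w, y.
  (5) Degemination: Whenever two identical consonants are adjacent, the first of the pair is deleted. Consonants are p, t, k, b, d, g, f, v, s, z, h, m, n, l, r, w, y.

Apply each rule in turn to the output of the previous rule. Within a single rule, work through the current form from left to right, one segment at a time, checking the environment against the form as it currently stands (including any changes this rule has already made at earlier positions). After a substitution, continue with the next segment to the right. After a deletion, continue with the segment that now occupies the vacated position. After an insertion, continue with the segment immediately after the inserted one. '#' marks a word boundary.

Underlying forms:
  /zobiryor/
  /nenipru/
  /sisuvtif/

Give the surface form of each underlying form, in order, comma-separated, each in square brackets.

/zobiryor/:
  (1) Final Obstruent Devoicing: no change — [zobiryor]
  (2) Nasal Assimilation: no change — [zobiryor]
  (3) t-Assibilation: no change — [zobiryor]
  (4) Medial Vowel Deletion: [zobiryor] → [zobryor]
  (5) Degemination: no change — [zobryor]
/nenipru/:
  (1) Final Obstruent Devoicing: no change — [nenipru]
  (2) Nasal Assimilation: no change — [nenipru]
  (3) t-Assibilation: no change — [nenipru]
  (4) Medial Vowel Deletion: [nenipru] → [nenpru]
  (5) Degemination: no change — [nenpru]
/sisuvtif/:
  (1) Final Obstruent Devoicing: no change — [sisuvtif]
  (2) Nasal Assimilation: no change — [sisuvtif]
  (3) t-Assibilation: [sisuvtif] → [sisuvsif]
  (4) Medial Vowel Deletion: [sisuvsif] → [ssuvsf]
  (5) Degemination: [ssuvsf] → [suvsf]

[zobryor], [nenpru], [suvsf]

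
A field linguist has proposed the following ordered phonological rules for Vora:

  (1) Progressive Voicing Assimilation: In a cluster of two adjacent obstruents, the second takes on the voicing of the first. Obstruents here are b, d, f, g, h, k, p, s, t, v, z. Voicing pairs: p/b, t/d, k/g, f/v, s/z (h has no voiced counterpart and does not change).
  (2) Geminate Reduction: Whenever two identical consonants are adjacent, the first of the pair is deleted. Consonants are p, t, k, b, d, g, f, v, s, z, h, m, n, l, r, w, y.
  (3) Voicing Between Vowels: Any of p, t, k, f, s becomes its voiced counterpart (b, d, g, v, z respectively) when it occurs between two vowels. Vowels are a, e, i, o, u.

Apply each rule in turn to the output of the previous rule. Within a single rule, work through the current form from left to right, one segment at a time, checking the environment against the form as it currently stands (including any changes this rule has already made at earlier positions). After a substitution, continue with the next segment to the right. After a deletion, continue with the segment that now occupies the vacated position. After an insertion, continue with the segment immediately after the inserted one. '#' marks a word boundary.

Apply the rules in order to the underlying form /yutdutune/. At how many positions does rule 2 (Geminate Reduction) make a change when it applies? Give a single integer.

(1) Progressive Voicing Assimilation: [yutdutune] → [yuttutune]
(2) Geminate Reduction: [yuttutune] → [yututune]
(3) Voicing Between Vowels: [yututune] → [yududune]
Rule 2 changed 1 position(s).

1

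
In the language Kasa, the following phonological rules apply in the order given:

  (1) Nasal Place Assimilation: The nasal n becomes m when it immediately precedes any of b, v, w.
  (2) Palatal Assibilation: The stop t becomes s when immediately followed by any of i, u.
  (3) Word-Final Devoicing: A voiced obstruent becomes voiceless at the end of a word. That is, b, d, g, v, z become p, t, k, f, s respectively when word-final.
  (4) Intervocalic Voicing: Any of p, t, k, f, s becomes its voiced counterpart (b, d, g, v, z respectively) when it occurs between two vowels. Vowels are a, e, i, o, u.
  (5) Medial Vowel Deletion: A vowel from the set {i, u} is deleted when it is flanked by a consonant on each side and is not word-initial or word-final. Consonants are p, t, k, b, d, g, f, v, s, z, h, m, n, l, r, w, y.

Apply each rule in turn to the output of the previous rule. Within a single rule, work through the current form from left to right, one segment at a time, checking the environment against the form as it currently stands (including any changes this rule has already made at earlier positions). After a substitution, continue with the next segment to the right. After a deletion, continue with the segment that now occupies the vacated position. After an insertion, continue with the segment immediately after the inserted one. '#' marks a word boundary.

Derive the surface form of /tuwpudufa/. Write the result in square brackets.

(1) Nasal Place Assimilation: no change — [tuwpudufa]
(2) Palatal Assibilation: [tuwpudufa] → [suwpudufa]
(3) Word-Final Devoicing: no change — [suwpudufa]
(4) Intervocalic Voicing: [suwpudufa] → [suwpuduva]
(5) Medial Vowel Deletion: [suwpuduva] → [swpdva]

[swpdva]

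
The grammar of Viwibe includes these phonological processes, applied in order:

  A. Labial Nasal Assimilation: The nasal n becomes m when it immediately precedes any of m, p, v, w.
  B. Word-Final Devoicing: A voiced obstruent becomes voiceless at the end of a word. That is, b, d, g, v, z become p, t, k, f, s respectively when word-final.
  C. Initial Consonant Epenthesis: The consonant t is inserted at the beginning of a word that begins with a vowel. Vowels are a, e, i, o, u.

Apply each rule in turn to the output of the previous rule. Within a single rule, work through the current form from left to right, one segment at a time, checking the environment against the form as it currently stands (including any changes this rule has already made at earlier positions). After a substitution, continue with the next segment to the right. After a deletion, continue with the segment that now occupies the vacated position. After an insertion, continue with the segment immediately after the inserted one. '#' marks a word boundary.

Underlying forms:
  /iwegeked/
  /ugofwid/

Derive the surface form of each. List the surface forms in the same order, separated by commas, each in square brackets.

[tiwegeket], [tugofwit]

/iwegeked/:
  A Labial Nasal Assimilation: no change — [iwegeked]
  B Word-Final Devoicing: [iwegeked] → [iwegeket]
  C Initial Consonant Epenthesis: [iwegeket] → [tiwegeket]
/ugofwid/:
  A Labial Nasal Assimilation: no change — [ugofwid]
  B Word-Final Devoicing: [ugofwid] → [ugofwit]
  C Initial Consonant Epenthesis: [ugofwit] → [tugofwit]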